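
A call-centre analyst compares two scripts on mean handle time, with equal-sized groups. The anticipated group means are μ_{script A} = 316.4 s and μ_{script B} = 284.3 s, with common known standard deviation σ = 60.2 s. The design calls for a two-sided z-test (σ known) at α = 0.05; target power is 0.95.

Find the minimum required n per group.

n = 92 per group

Standardized effect: d = |μ_{script A} − μ_{script B}| / σ = |316.4 − 284.3| / 60.2 = 0.5332
For power 0.95 need Φ(δ − z_{0.025}) = 0.95, so δ = z_{0.025} + z_{0.05} = 1.960 + 1.645 = 3.605.
(The Φ(−δ − z_{α/2}) term is vanishingly small for δ > 0 and is dropped in the standard sample-size formula.)
δ = d·√(n/2) ⇒ n = 2(δ/d)² = 2 × (3.605 / 0.5332)² = 91.41.
Round up to the next whole unit.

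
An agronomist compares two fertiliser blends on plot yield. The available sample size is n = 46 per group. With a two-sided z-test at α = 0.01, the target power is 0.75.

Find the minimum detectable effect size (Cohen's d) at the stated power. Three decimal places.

Required noncentrality: δ = z_{0.005} + z_{0.25} = 2.576 + 0.674 = 3.250.
(Lower-tail contribution to power is negligible for δ > 0.)
δ = d·√(n/2) ⇒ d = δ/√(n/2) = 3.250/√(46/2) = 0.6777.

d ≈ 0.678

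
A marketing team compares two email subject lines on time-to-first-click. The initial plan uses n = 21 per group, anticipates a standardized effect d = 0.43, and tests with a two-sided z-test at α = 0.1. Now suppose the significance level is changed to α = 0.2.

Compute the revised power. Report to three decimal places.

δ = d·√(n/2) = 0.43 × √(21/2) = 1.3934 (unchanged). New critical value: z_{0.1} = 1.282.
Revised power = Φ(δ − 1.282) + Φ(−δ − 1.282) = Φ(0.112) + Φ(-2.675) = 0.5445 + 0.0037 = 0.5482.

Power ≈ 0.548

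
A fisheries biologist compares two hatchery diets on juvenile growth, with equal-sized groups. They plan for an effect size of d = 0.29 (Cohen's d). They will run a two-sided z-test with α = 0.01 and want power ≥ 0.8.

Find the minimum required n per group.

n = 278 per group

Set Φ(δ − 2.576) = 0.8; then δ − 2.576 = Φ⁻¹(0.8) = 0.842, giving δ = 3.417.
(The Φ(−δ − z_{α/2}) term is vanishingly small for δ > 0 and is dropped in the standard sample-size formula.)
δ = d·√(n/2) ⇒ n = 2(δ/d)² = 2 × (3.417 / 0.29)² = 277.74.
Round up to the next whole unit.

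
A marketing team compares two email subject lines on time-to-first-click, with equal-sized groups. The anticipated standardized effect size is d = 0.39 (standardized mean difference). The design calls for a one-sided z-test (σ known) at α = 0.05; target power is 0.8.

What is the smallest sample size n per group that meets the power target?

n = 82 per group

For power 0.8 need Φ(δ − z_{0.05}) = 0.8, so δ = z_{0.05} + z_{0.20} = 1.645 + 0.842 = 2.486.
δ = d·√(n/2) ⇒ n = 2(δ/d)² = 2 × (2.486 / 0.39)² = 81.30.
Round up to the next whole unit.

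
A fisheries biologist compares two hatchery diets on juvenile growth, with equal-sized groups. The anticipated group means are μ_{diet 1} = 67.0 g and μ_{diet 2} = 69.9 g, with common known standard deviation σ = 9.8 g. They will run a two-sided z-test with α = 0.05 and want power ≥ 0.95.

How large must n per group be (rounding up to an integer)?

Standardized effect: d = |μ_{diet 1} − μ_{diet 2}| / σ = |67.0 − 69.9| / 9.8 = 0.2959
For power 0.95 need Φ(δ − z_{0.025}) = 0.95, so δ = z_{0.025} + z_{0.05} = 1.960 + 1.645 = 3.605.
(The Φ(−δ − z_{α/2}) term is vanishingly small for δ > 0 and is dropped in the standard sample-size formula.)
δ = d·√(n/2) ⇒ n = 2(δ/d)² = 2 × (3.605 / 0.2959)² = 296.79.
Round up to the next whole unit.

n = 297 per group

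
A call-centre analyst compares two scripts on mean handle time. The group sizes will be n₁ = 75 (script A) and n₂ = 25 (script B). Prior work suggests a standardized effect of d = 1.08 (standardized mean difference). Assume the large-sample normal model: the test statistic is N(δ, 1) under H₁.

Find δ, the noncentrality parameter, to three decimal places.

The noncentrality parameter scales effect size by the design's sample-size factor: δ = d / √(1/n₁ + 1/n₂) = 1.08 / √(1/75 + 1/25) = 4.6765

δ ≈ 4.677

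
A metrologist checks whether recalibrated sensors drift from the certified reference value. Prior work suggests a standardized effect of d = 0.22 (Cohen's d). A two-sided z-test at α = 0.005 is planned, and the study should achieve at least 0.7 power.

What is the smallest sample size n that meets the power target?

n = 230

For power 0.7 need Φ(δ − z_{0.0025}) = 0.7, so δ = z_{0.0025} + z_{0.30} = 2.807 + 0.524 = 3.331.
(The Φ(−δ − z_{α/2}) term is vanishingly small for δ > 0 and is dropped in the standard sample-size formula.)
δ = d·√n ⇒ n = (δ/d)² = (3.331 / 0.22)² = 229.31.
Rounding up, n = 230.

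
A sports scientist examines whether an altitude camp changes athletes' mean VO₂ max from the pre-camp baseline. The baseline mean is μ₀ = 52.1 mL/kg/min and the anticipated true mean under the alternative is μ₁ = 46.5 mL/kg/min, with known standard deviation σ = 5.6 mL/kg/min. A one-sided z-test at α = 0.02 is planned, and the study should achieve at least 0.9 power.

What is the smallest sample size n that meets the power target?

Standardized effect: d = |μ₁ − μ₀| / σ = |46.5 − 52.1| / 5.6 = 1.0000
Set Φ(δ − 2.054) = 0.9; then δ − 2.054 = Φ⁻¹(0.9) = 1.282, giving δ = 3.335.
δ = d·√n ⇒ n = (δ/d)² = (3.335 / 1.0000)² = 11.12.
Rounding up, n = 12.

n = 12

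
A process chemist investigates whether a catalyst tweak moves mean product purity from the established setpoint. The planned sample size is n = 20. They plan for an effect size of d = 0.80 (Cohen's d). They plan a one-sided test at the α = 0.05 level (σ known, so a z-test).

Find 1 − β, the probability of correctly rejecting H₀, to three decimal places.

Noncentrality parameter: δ = d·√n = 0.80 × √20 = 3.5777
Critical value for a one-sided test at α = 0.05: z_α = 1.645.
Power = P(Z > 1.645 − δ) = Φ(1.933) = 0.9734.

Power ≈ 0.973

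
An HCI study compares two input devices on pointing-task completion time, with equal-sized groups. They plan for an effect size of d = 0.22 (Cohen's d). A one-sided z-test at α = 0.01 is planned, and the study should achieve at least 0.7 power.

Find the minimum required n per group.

n = 336 per group

For power 0.7 need Φ(δ − z_{0.01}) = 0.7, so δ = z_{0.01} + z_{0.30} = 2.326 + 0.524 = 2.851.
δ = d·√(n/2) ⇒ n = 2(δ/d)² = 2 × (2.851 / 0.22)² = 335.82.
Rounding up, n = 336 per group.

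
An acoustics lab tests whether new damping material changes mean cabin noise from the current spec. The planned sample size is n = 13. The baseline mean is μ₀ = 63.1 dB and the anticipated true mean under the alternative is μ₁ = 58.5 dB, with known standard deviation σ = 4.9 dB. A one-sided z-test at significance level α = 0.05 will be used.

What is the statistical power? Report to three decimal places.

Standardized effect: d = |μ₁ − μ₀| / σ = |58.5 − 63.1| / 4.9 = 0.9388
Noncentrality parameter: δ = d·√n = 0.9388 × √13 = 3.3848
Critical value for a one-sided test at α = 0.05: z_α = 1.645.
Power = Φ(δ − 1.645) = Φ(1.740) = 0.9591.

Power ≈ 0.959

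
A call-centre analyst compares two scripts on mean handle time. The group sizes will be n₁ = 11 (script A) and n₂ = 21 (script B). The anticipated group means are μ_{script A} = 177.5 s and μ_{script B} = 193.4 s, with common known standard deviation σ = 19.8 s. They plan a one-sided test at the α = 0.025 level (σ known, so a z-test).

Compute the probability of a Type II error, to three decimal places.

Standardized effect: d = |μ_{script A} − μ_{script B}| / σ = |177.5 − 193.4| / 19.8 = 0.8030
Noncentrality parameter: δ = d / √(1/n₁ + 1/n₂) = 0.8030 / √(1/11 + 1/21) = 2.1576
Critical value for a one-sided test at α = 0.025: z_α = 1.960.
Power = P(Z > 1.960 − δ) = Φ(0.198) = 0.5783.
Type II error: β = 1 − power = 1 − 0.5783 = 0.4217.

β ≈ 0.422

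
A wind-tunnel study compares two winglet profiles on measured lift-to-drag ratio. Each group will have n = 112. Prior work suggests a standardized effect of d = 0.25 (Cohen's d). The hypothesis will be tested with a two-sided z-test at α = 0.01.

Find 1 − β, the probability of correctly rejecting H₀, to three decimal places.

Power ≈ 0.240

Noncentrality parameter: λ = d·√(n/2) = 0.25 × √(112/2) = 1.8708
Critical value for a two-sided test at α = 0.01: z_{α/2} = 2.576.
Power = Φ(λ − 2.576) + Φ(−λ − 2.576) = Φ(-0.705) + Φ(-4.447) = 0.2404 + 0.0000 = 0.2404.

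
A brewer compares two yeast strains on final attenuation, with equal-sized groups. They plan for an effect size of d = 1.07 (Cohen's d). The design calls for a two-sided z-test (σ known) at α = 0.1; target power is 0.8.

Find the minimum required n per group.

Set Φ(δ − 1.645) = 0.8; then δ − 1.645 = Φ⁻¹(0.8) = 0.842, giving δ = 2.486.
(Ignoring the negligible lower-tail rejection probability gives the usual closed-form inversion.)
δ = d·√(n/2) ⇒ n = 2(δ/d)² = 2 × (2.486 / 1.07)² = 10.80.
Rounding up, n = 11 per group.

n = 11 per group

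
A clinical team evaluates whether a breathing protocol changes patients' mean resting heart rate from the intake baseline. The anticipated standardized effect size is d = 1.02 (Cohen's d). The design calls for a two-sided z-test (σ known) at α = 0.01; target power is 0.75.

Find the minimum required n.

Set Φ(δ − 2.576) = 0.75; then δ − 2.576 = Φ⁻¹(0.75) = 0.674, giving δ = 3.250.
(For δ > 0 the lower-tail rejection region contributes negligibly to power, so the one-term inversion is standard.)
δ = d·√n ⇒ n = (δ/d)² = (3.250 / 1.02)² = 10.15.
Rounding up, n = 11.

n = 11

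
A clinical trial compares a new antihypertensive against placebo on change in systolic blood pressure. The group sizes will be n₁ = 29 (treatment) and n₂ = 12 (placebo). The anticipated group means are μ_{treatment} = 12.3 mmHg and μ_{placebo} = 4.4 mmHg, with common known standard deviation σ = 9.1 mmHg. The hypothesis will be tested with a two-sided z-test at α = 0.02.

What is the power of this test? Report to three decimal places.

Power ≈ 0.580

Standardized effect: d = |μ_{treatment} − μ_{placebo}| / σ = |12.3 − 4.4| / 9.1 = 0.8681
Noncentrality parameter: δ = d / √(1/n₁ + 1/n₂) = 0.8681 / √(1/29 + 1/12) = 2.5292
Critical value for a two-sided test at α = 0.02: z_{α/2} = 2.326.
Power = Φ(δ − 2.326) + Φ(−δ − 2.326) = Φ(0.203) + Φ(-4.856) = 0.5804 + 0.0000 = 0.5804.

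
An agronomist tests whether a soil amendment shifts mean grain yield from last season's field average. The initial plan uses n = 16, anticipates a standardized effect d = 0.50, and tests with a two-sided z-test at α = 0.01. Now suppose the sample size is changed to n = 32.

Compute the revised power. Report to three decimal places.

Power ≈ 0.600

With n = 32: δ = d·√n = 0.50 × √32 = 2.8284. Critical value z_{0.005} = 2.576.
Revised power = Φ(δ − 2.576) + Φ(−δ − 2.576) = Φ(0.253) + Φ(-5.404) = 0.5997 + 0.0000 = 0.5997.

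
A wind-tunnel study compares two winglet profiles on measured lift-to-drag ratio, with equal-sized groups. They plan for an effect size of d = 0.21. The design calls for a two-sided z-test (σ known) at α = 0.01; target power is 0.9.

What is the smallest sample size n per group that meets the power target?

n = 675 per group

For power 0.9 need Φ(δ − z_{0.005}) = 0.9, so δ = z_{0.005} + z_{0.10} = 2.576 + 1.282 = 3.857.
(The Φ(−δ − z_{α/2}) term is vanishingly small for δ > 0 and is dropped in the standard sample-size formula.)
δ = d·√(n/2) ⇒ n = 2(δ/d)² = 2 × (3.857 / 0.21)² = 674.80.
Rounding up, n = 675 per group.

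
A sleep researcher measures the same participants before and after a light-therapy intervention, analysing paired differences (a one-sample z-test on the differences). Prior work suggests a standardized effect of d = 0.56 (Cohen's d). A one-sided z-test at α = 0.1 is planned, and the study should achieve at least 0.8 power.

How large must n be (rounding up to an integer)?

Set Φ(δ − 1.282) = 0.8; then δ − 1.282 = Φ⁻¹(0.8) = 0.842, giving δ = 2.123.
δ = d·√n ⇒ n = (δ/d)² = (2.123 / 0.56)² = 14.37.
Round up to the next whole unit.

n = 15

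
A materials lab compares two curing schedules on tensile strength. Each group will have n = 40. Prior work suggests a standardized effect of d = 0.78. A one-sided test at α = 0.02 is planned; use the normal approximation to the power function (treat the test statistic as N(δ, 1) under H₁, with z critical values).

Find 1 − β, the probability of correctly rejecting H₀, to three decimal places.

Power ≈ 0.924

Noncentrality parameter: δ = d·√(n/2) = 0.78 × √(40/2) = 3.4883
Critical value for a one-sided test at α = 0.02: z_α = 2.054.
Power = Φ(δ − 2.054) = Φ(1.435) = 0.9243.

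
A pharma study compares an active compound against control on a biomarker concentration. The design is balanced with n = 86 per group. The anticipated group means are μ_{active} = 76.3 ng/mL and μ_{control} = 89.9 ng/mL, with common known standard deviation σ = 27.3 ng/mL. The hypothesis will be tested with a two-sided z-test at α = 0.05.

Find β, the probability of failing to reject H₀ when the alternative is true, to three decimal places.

β ≈ 0.096

Standardized effect: d = |μ_{active} − μ_{control}| / σ = |76.3 − 89.9| / 27.3 = 0.4982
Noncentrality parameter: δ = d·√(n/2) = 0.4982 × √(86/2) = 3.2667
Two-sided α = 0.05 → critical value z_{0.025} = 1.960.
Power = Φ(δ − 1.960) + Φ(−δ − 1.960) = Φ(1.307) + Φ(-5.227) = 0.9044 + 0.0000 = 0.9044.
Type II error: β = 1 − power = 1 − 0.9044 = 0.0956.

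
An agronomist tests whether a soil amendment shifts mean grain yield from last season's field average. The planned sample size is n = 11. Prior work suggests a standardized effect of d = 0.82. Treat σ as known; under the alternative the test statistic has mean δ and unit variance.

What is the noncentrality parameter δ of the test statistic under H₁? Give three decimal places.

δ = d·√n = 0.82 × √11 = 2.7196

δ ≈ 2.720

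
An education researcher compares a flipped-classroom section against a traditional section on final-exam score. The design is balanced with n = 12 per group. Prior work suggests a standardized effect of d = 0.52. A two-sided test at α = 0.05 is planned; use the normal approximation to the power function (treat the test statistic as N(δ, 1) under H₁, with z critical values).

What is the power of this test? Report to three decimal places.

Power ≈ 0.247

Noncentrality parameter: δ = d·√(n/2) = 0.52 × √(12/2) = 1.2737
Critical value for a two-sided test at α = 0.05: z_{α/2} = 1.960.
Power = Φ(δ − 1.960) + Φ(−δ − 1.960) = Φ(-0.686) + Φ(-3.234) = 0.2463 + 0.0006 = 0.2469.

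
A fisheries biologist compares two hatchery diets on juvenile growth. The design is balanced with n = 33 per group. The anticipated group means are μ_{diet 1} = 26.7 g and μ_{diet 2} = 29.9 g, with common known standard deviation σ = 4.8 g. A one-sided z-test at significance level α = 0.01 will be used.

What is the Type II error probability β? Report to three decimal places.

Standardized effect: d = |μ_{diet 1} − μ_{diet 2}| / σ = |26.7 − 29.9| / 4.8 = 0.6667
Noncentrality parameter: δ = d·√(n/2) = 0.6667 × √(33/2) = 2.7080
One-sided α = 0.01 → critical value z_{0.01} = 2.326.
Power = P(Z > 2.326 − δ) = Φ(0.382) = 0.6486.
Type II error: β = 1 − power = 1 − 0.6486 = 0.3514.

β ≈ 0.351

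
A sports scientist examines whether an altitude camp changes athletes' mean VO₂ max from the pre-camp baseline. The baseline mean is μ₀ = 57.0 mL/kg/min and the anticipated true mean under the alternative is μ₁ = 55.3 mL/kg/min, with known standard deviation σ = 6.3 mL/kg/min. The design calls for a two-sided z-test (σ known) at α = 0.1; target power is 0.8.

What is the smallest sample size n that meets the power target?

n = 85

Standardized effect: d = |μ₁ − μ₀| / σ = |55.3 − 57.0| / 6.3 = 0.2698
For power 0.8 need Φ(δ − z_{0.05}) = 0.8, so δ = z_{0.05} + z_{0.20} = 1.645 + 0.842 = 2.486.
(Ignoring the negligible lower-tail rejection probability gives the usual closed-form inversion.)
δ = d·√n ⇒ n = (δ/d)² = (2.486 / 0.2698)² = 84.91.
Rounding up, n = 85.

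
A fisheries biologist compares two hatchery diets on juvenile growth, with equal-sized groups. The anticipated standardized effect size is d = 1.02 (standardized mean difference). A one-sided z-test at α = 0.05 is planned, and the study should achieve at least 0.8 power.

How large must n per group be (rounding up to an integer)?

For power 0.8 need Φ(δ − z_{0.05}) = 0.8, so δ = z_{0.05} + z_{0.20} = 1.645 + 0.842 = 2.486.
δ = d·√(n/2) ⇒ n = 2(δ/d)² = 2 × (2.486 / 1.02)² = 11.88.
Rounding up, n = 12 per group.

n = 12 per group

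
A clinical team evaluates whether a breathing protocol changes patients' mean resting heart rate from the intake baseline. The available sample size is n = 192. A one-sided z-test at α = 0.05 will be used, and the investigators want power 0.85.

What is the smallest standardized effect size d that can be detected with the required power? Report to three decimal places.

d ≈ 0.194

Required noncentrality: δ = z_{0.05} + z_{0.15} = 1.645 + 1.036 = 2.681.
δ = d·√n ⇒ d = δ/√n = 2.681/√192 = 0.1935.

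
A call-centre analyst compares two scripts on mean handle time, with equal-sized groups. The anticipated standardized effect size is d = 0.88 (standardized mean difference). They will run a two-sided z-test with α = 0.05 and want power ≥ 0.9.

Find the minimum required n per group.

n = 28 per group

For power 0.9 need Φ(δ − z_{0.025}) = 0.9, so δ = z_{0.025} + z_{0.10} = 1.960 + 1.282 = 3.242.
(Ignoring the negligible lower-tail rejection probability gives the usual closed-form inversion.)
δ = d·√(n/2) ⇒ n = 2(δ/d)² = 2 × (3.242 / 0.88)² = 27.14.
Round up to the next whole unit.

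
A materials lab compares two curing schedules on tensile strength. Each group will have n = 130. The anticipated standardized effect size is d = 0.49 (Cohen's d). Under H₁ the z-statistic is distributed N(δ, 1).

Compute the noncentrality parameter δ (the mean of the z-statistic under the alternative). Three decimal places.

δ ≈ 3.951

The noncentrality parameter scales effect size by the design's sample-size factor: δ = d·√(n/2) = 0.49 × √(130/2) = 3.9505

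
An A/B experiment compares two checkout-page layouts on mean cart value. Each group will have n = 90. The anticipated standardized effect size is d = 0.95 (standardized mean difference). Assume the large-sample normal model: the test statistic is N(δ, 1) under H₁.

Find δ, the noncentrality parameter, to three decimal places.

δ = d·√(n/2) = 0.95 × √(90/2) = 6.3728

δ ≈ 6.373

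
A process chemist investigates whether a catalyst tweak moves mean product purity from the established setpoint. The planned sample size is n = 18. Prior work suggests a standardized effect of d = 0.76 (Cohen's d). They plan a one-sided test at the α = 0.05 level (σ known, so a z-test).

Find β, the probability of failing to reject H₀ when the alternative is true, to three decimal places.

β ≈ 0.057

Noncentrality parameter: δ = d·√n = 0.76 × √18 = 3.2244
Critical value for a one-sided test at α = 0.05: z_α = 1.645.
Power = Φ(δ − 1.645) = Φ(1.580) = 0.9429.
Type II error: β = 1 − power = 1 − 0.9429 = 0.0571.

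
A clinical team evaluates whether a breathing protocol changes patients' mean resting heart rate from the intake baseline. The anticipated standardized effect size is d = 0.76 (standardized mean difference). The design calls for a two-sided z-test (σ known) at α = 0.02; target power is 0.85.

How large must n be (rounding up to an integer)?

n = 20

Set Φ(δ − 2.326) = 0.85; then δ − 2.326 = Φ⁻¹(0.85) = 1.036, giving δ = 3.363.
(For δ > 0 the lower-tail rejection region contributes negligibly to power, so the one-term inversion is standard.)
δ = d·√n ⇒ n = (δ/d)² = (3.363 / 0.76)² = 19.58.
Round up to the next whole unit.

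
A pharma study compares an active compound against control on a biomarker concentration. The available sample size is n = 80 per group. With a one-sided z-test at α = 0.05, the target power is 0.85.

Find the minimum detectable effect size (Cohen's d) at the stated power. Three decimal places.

d ≈ 0.424

Required noncentrality: δ = z_{0.05} + z_{0.15} = 1.645 + 1.036 = 2.681.
δ = d·√(n/2) ⇒ d = δ/√(n/2) = 2.681/√(80/2) = 0.4239.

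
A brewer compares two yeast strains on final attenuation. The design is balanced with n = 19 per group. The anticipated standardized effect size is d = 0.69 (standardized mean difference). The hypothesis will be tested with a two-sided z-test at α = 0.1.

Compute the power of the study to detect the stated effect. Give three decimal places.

Power ≈ 0.685

Noncentrality parameter: δ = d·√(n/2) = 0.69 × √(19/2) = 2.1267
Two-sided α = 0.1 → critical value z_{0.05} = 1.645.
Power = Φ(δ − 1.645) + Φ(−δ − 1.645) = Φ(0.482) + Φ(-3.772) = 0.6851 + 0.0001 = 0.6851.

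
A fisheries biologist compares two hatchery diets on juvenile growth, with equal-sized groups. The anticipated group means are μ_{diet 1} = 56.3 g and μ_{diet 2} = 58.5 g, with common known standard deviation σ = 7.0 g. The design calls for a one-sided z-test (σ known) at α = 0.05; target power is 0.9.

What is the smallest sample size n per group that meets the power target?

n = 174 per group

Standardized effect: d = |μ_{diet 1} − μ_{diet 2}| / σ = |56.3 − 58.5| / 7.0 = 0.3143
Set Φ(δ − 1.645) = 0.9; then δ − 1.645 = Φ⁻¹(0.9) = 1.282, giving δ = 2.926.
δ = d·√(n/2) ⇒ n = 2(δ/d)² = 2 × (2.926 / 0.3143)² = 173.40.
Round up to the next whole unit.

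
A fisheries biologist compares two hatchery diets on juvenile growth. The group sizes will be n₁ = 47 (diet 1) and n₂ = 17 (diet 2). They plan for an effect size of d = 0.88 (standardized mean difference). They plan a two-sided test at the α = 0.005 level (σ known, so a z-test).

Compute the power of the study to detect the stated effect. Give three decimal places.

Power ≈ 0.619

Noncentrality parameter: δ = d / √(1/n₁ + 1/n₂) = 0.88 / √(1/47 + 1/17) = 3.1093
Two-sided α = 0.005 → critical value z_{0.0025} = 2.807.
Power = Φ(δ − 2.807) + Φ(−δ − 2.807) = Φ(0.302) + Φ(-5.916) = 0.6188 + 0.0000 = 0.6188.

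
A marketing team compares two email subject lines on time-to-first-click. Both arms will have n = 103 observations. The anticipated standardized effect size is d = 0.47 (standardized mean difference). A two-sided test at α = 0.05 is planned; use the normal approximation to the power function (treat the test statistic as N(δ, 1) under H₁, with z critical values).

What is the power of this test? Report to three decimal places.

Power ≈ 0.921

Noncentrality parameter: δ = d·√(n/2) = 0.47 × √(103/2) = 3.3729
Critical value for a two-sided test at α = 0.05: z_{α/2} = 1.960.
Power = Φ(δ − 1.960) + Φ(−δ − 1.960) = Φ(1.413) + Φ(-5.333) = 0.9212 + 0.0000 = 0.9212.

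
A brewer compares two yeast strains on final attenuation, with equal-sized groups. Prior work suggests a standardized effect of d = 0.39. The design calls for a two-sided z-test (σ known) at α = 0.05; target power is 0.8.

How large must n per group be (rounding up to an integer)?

n = 104 per group

Set Φ(δ − 1.960) = 0.8; then δ − 1.960 = Φ⁻¹(0.8) = 0.842, giving δ = 2.802.
(The Φ(−δ − z_{α/2}) term is vanishingly small for δ > 0 and is dropped in the standard sample-size formula.)
δ = d·√(n/2) ⇒ n = 2(δ/d)² = 2 × (2.802 / 0.39)² = 103.21.
Round up to the next whole unit.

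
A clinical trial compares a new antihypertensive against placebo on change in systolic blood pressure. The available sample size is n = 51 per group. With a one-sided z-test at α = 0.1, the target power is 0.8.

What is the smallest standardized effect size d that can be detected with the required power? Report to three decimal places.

d ≈ 0.420

Required noncentrality: δ = z_{0.1} + z_{0.20} = 1.282 + 0.842 = 2.123.
δ = d·√(n/2) ⇒ d = δ/√(n/2) = 2.123/√(51/2) = 0.4205.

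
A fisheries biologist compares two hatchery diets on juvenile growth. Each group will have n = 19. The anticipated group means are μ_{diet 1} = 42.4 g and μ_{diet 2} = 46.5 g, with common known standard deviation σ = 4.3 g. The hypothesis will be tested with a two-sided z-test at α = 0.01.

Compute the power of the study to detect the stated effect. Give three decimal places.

Standardized effect: d = |μ_{diet 1} − μ_{diet 2}| / σ = |42.4 − 46.5| / 4.3 = 0.9535
Noncentrality parameter: λ = d·√(n/2) = 0.9535 × √(19/2) = 2.9388
Critical value for a two-sided test at α = 0.01: z_{α/2} = 2.576.
Power = Φ(λ − 2.576) + Φ(−λ − 2.576) = Φ(0.363) + Φ(-5.515) = 0.6417 + 0.0000 = 0.6417.

Power ≈ 0.642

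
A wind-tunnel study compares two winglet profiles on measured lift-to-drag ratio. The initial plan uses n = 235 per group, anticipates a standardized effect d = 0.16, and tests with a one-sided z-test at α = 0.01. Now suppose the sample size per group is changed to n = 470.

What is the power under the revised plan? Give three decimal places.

With n = 470 per group: δ = d·√(n/2) = 0.16 × √(470/2) = 2.4528. Critical value z_{0.01} = 2.326.
Revised power = Φ(δ − 2.326) = Φ(0.126) = 0.5503.

Power ≈ 0.550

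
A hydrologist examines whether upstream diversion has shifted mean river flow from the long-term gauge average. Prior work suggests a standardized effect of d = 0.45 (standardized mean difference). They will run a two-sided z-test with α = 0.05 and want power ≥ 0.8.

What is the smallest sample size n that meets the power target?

n = 39

Set Φ(δ − 1.960) = 0.8; then δ − 1.960 = Φ⁻¹(0.8) = 0.842, giving δ = 2.802.
(For δ > 0 the lower-tail rejection region contributes negligibly to power, so the one-term inversion is standard.)
δ = d·√n ⇒ n = (δ/d)² = (2.802 / 0.45)² = 38.76.
Round up to the next whole unit.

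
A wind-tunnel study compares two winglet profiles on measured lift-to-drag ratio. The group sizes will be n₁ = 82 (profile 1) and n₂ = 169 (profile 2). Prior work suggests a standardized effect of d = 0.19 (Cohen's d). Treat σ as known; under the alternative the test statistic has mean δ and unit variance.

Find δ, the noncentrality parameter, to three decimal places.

δ ≈ 1.412

δ = d / √(1/n₁ + 1/n₂) = 0.19 / √(1/82 + 1/169) = 1.4118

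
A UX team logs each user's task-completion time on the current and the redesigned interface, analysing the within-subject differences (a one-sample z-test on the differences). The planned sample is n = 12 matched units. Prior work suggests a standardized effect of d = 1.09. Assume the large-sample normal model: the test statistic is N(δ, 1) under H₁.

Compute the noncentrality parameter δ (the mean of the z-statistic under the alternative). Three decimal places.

δ ≈ 3.776

The noncentrality parameter scales effect size by the design's sample-size factor: δ = d·√n = 1.09 × √12 = 3.7759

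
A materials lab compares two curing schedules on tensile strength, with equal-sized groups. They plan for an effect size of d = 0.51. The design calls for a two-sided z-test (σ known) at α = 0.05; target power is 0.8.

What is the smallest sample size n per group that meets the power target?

Set Φ(δ − 1.960) = 0.8; then δ − 1.960 = Φ⁻¹(0.8) = 0.842, giving δ = 2.802.
(The Φ(−δ − z_{α/2}) term is vanishingly small for δ > 0 and is dropped in the standard sample-size formula.)
δ = d·√(n/2) ⇒ n = 2(δ/d)² = 2 × (2.802 / 0.51)² = 60.35.
Round up to the next whole unit.

n = 61 per group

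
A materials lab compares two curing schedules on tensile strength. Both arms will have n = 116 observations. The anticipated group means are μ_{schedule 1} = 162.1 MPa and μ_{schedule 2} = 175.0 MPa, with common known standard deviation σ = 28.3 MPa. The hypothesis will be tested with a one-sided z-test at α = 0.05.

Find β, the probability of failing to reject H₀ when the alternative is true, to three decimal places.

β ≈ 0.034

Standardized effect: d = |μ_{schedule 1} − μ_{schedule 2}| / σ = |162.1 − 175.0| / 28.3 = 0.4558
Noncentrality parameter: δ = d·√(n/2) = 0.4558 × √(116/2) = 3.4715
Critical value for a one-sided test at α = 0.05: z_α = 1.645.
Power = Φ(δ − 1.645) = Φ(1.827) = 0.9661.
Type II error: β = 1 − power = 1 − 0.9661 = 0.0339.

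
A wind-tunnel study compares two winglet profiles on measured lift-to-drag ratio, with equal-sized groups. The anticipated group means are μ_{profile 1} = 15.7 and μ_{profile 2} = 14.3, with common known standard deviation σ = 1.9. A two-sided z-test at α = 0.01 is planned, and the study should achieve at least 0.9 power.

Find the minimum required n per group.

Standardized effect: d = |μ_{profile 1} − μ_{profile 2}| / σ = |15.7 − 14.3| / 1.9 = 0.7368
For power 0.9 need Φ(δ − z_{0.005}) = 0.9, so δ = z_{0.005} + z_{0.10} = 2.576 + 1.282 = 3.857.
(For δ > 0 the lower-tail rejection region contributes negligibly to power, so the one-term inversion is standard.)
δ = d·√(n/2) ⇒ n = 2(δ/d)² = 2 × (3.857 / 0.7368)² = 54.81.
Round up to the next whole unit.

n = 55 per group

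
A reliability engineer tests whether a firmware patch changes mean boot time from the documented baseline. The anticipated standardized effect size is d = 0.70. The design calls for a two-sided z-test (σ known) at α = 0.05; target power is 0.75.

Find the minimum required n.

Set Φ(δ − 1.960) = 0.75; then δ − 1.960 = Φ⁻¹(0.75) = 0.674, giving δ = 2.634.
(Ignoring the negligible lower-tail rejection probability gives the usual closed-form inversion.)
δ = d·√n ⇒ n = (δ/d)² = (2.634 / 0.70)² = 14.16.
Round up to the next whole unit.

n = 15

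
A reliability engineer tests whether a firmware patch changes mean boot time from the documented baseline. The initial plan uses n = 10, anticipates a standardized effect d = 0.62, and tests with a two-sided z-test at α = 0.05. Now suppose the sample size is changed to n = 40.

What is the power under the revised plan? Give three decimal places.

Power ≈ 0.975

With n = 40: δ = d·√n = 0.62 × √40 = 3.9212. Critical value z_{0.025} = 1.960.
Revised power = Φ(δ − 1.960) + Φ(−δ − 1.960) = Φ(1.961) + Φ(-5.881) = 0.9751 + 0.0000 = 0.9751.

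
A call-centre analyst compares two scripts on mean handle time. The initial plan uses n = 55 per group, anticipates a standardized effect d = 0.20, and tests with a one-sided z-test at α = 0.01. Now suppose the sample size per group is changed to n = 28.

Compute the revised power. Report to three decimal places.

With n = 28 per group: δ = d·√(n/2) = 0.20 × √(28/2) = 0.7483. Critical value z_{0.01} = 2.326.
Revised power = Φ(δ − 2.326) = Φ(-1.578) = 0.0573.

Power ≈ 0.057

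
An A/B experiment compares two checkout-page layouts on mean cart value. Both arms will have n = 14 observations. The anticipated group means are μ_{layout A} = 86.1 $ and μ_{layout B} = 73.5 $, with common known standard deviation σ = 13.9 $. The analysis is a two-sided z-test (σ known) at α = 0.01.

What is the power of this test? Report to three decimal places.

Standardized effect: d = |μ_{layout A} − μ_{layout B}| / σ = |86.1 − 73.5| / 13.9 = 0.9065
Noncentrality parameter: δ = d·√(n/2) = 0.9065 × √(14/2) = 2.3983
Critical value for a two-sided test at α = 0.01: z_{α/2} = 2.576.
Power = Φ(δ − 2.576) + Φ(−δ − 2.576) = Φ(-0.178) + Φ(-4.974) = 0.4295 + 0.0000 = 0.4295.

Power ≈ 0.430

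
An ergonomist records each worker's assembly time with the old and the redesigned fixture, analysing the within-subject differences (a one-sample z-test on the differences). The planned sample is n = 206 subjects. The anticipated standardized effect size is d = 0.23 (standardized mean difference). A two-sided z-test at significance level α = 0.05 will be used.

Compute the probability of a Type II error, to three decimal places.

Noncentrality parameter: λ = d·√n = 0.23 × √206 = 3.3011
Two-sided α = 0.05 → critical value z_{0.025} = 1.960.
Power = Φ(λ − 1.960) + Φ(−λ − 1.960) = Φ(1.341) + Φ(-5.261) = 0.9101 + 0.0000 = 0.9101.
Type II error: β = 1 − power = 1 − 0.9101 = 0.0899.

β ≈ 0.090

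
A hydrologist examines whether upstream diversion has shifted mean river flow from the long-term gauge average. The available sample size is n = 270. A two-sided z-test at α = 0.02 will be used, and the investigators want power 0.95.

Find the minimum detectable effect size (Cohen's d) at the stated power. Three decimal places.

Required noncentrality: δ = z_{0.01} + z_{0.05} = 2.326 + 1.645 = 3.971.
(Lower-tail contribution to power is negligible for δ > 0.)
δ = d·√n ⇒ d = δ/√n = 3.971/√270 = 0.2417.

d ≈ 0.242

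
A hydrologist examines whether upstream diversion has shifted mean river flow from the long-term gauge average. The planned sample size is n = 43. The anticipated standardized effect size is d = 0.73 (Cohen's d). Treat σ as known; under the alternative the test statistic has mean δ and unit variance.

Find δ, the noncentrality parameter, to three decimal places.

The noncentrality parameter scales effect size by the design's sample-size factor: δ = d·√n = 0.73 × √43 = 4.7869

δ ≈ 4.787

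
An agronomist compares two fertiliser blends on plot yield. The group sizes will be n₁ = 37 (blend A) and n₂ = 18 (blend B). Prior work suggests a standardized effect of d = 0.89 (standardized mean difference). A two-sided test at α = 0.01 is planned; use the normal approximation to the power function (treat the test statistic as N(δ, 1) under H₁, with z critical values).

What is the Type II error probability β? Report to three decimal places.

β ≈ 0.301

Noncentrality parameter: δ = d / √(1/n₁ + 1/n₂) = 0.89 / √(1/37 + 1/18) = 3.0970
Two-sided α = 0.01 → critical value z_{0.005} = 2.576.
Power = Φ(δ − 2.576) + Φ(−δ − 2.576) = Φ(0.521) + Φ(-5.673) = 0.6989 + 0.0000 = 0.6989.
Type II error: β = 1 − power = 1 − 0.6989 = 0.3011.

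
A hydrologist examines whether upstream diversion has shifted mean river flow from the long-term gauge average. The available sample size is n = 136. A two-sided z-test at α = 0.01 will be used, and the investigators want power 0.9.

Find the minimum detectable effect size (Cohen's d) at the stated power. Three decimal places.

d ≈ 0.331

Required noncentrality: δ = z_{0.005} + z_{0.10} = 2.576 + 1.282 = 3.857.
(The second rejection-region term Φ(−δ − z_{α/2}) is negligible and dropped.)
δ = d·√n ⇒ d = δ/√n = 3.857/√136 = 0.3308.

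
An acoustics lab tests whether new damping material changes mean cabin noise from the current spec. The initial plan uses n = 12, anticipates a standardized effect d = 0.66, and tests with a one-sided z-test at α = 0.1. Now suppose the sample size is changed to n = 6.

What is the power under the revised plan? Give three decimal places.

With n = 6: δ = d·√n = 0.66 × √6 = 1.6167. Critical value z_{0.1} = 1.282.
Revised power = Φ(δ − 1.282) = Φ(0.335) = 0.6312.

Power ≈ 0.631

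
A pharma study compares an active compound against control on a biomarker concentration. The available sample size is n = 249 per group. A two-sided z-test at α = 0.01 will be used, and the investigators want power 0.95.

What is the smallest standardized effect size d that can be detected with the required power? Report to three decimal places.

Need Φ(δ − 2.576) = 0.95, so δ = 2.576 + 1.645 = 4.221.
(Lower-tail contribution to power is negligible for δ > 0.)
δ = d·√(n/2) ⇒ d = δ/√(n/2) = 4.221/√(249/2) = 0.3783.

d ≈ 0.378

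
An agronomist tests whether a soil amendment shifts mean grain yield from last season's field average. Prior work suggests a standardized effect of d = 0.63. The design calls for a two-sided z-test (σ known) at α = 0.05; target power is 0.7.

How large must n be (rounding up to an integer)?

Set Φ(δ − 1.960) = 0.7; then δ − 1.960 = Φ⁻¹(0.7) = 0.524, giving δ = 2.484.
(The Φ(−δ − z_{α/2}) term is vanishingly small for δ > 0 and is dropped in the standard sample-size formula.)
δ = d·√n ⇒ n = (δ/d)² = (2.484 / 0.63)² = 15.55.
Round up to the next whole unit.

n = 16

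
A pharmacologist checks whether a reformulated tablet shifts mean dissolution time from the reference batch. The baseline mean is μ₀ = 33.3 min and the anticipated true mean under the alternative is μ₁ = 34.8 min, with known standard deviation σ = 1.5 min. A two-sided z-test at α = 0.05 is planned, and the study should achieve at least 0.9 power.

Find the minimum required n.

n = 11

Standardized effect: d = |μ₁ − μ₀| / σ = |34.8 − 33.3| / 1.5 = 1.0000
For power 0.9 need Φ(δ − z_{0.025}) = 0.9, so δ = z_{0.025} + z_{0.10} = 1.960 + 1.282 = 3.242.
(For δ > 0 the lower-tail rejection region contributes negligibly to power, so the one-term inversion is standard.)
δ = d·√n ⇒ n = (δ/d)² = (3.242 / 1.0000)² = 10.51.
Rounding up, n = 11.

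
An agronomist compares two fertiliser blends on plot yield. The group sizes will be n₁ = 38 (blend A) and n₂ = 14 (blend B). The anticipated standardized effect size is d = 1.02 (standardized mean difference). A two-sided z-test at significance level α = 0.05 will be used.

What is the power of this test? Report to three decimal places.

Power ≈ 0.904

Noncentrality parameter: δ = d / √(1/n₁ + 1/n₂) = 1.02 / √(1/38 + 1/14) = 3.2625
Two-sided α = 0.05 → critical value z_{0.025} = 1.960.
Power = Φ(δ − 1.960) + Φ(−δ − 1.960) = Φ(1.303) + Φ(-5.222) = 0.9036 + 0.0000 = 0.9036.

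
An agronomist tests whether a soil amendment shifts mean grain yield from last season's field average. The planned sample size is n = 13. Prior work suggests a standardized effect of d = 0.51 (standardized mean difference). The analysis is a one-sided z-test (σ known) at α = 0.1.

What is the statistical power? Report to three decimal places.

Power ≈ 0.711

Noncentrality parameter: δ = d·√n = 0.51 × √13 = 1.8388
One-sided α = 0.1 → critical value z_{0.1} = 1.282.
Power = Φ(δ − 1.282) = Φ(0.557) = 0.7113.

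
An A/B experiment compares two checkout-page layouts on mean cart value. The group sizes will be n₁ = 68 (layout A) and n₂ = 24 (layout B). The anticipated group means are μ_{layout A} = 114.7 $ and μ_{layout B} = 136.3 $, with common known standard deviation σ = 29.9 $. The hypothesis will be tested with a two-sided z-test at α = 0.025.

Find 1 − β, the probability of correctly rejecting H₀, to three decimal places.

Power ≈ 0.788

Standardized effect: d = |μ_{layout A} − μ_{layout B}| / σ = |114.7 − 136.3| / 29.9 = 0.7224
Noncentrality parameter: δ = d / √(1/n₁ + 1/n₂) = 0.7224 / √(1/68 + 1/24) = 3.0426
Critical value for a two-sided test at α = 0.025: z_{α/2} = 2.241.
Power = Φ(δ − 2.241) + Φ(−δ − 2.241) = Φ(0.801) + Φ(-5.284) = 0.7885 + 0.0000 = 0.7885.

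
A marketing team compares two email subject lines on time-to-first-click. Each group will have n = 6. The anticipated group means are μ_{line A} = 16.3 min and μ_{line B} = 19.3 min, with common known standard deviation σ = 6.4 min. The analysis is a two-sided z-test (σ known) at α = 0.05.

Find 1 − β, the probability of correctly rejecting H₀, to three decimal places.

Power ≈ 0.128

Standardized effect: d = |μ_{line A} − μ_{line B}| / σ = |16.3 − 19.3| / 6.4 = 0.4688
Noncentrality parameter: δ = d·√(n/2) = 0.4688 × √(6/2) = 0.8119
Two-sided α = 0.05 → critical value z_{0.025} = 1.960.
Power = Φ(δ − 1.960) + Φ(−δ − 1.960) = Φ(-1.148) + Φ(-2.772) = 0.1255 + 0.0028 = 0.1283.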